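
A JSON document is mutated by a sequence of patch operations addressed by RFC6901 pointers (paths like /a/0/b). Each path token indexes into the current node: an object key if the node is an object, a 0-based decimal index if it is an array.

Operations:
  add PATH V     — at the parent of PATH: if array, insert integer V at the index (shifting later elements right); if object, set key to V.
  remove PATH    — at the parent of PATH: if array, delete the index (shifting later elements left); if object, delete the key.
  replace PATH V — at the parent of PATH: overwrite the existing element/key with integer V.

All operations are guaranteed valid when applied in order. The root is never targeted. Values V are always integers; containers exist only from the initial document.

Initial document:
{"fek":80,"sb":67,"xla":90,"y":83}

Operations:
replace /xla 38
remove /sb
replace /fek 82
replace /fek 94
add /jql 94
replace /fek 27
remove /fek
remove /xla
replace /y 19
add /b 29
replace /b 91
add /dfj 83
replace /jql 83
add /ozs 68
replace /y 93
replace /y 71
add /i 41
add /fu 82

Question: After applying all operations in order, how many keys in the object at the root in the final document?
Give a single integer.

After op 1 (replace /xla 38): {"fek":80,"sb":67,"xla":38,"y":83}
After op 2 (remove /sb): {"fek":80,"xla":38,"y":83}
After op 3 (replace /fek 82): {"fek":82,"xla":38,"y":83}
After op 4 (replace /fek 94): {"fek":94,"xla":38,"y":83}
After op 5 (add /jql 94): {"fek":94,"jql":94,"xla":38,"y":83}
After op 6 (replace /fek 27): {"fek":27,"jql":94,"xla":38,"y":83}
After op 7 (remove /fek): {"jql":94,"xla":38,"y":83}
After op 8 (remove /xla): {"jql":94,"y":83}
After op 9 (replace /y 19): {"jql":94,"y":19}
After op 10 (add /b 29): {"b":29,"jql":94,"y":19}
After op 11 (replace /b 91): {"b":91,"jql":94,"y":19}
After op 12 (add /dfj 83): {"b":91,"dfj":83,"jql":94,"y":19}
After op 13 (replace /jql 83): {"b":91,"dfj":83,"jql":83,"y":19}
After op 14 (add /ozs 68): {"b":91,"dfj":83,"jql":83,"ozs":68,"y":19}
After op 15 (replace /y 93): {"b":91,"dfj":83,"jql":83,"ozs":68,"y":93}
After op 16 (replace /y 71): {"b":91,"dfj":83,"jql":83,"ozs":68,"y":71}
After op 17 (add /i 41): {"b":91,"dfj":83,"i":41,"jql":83,"ozs":68,"y":71}
After op 18 (add /fu 82): {"b":91,"dfj":83,"fu":82,"i":41,"jql":83,"ozs":68,"y":71}
Size at the root: 7

Answer: 7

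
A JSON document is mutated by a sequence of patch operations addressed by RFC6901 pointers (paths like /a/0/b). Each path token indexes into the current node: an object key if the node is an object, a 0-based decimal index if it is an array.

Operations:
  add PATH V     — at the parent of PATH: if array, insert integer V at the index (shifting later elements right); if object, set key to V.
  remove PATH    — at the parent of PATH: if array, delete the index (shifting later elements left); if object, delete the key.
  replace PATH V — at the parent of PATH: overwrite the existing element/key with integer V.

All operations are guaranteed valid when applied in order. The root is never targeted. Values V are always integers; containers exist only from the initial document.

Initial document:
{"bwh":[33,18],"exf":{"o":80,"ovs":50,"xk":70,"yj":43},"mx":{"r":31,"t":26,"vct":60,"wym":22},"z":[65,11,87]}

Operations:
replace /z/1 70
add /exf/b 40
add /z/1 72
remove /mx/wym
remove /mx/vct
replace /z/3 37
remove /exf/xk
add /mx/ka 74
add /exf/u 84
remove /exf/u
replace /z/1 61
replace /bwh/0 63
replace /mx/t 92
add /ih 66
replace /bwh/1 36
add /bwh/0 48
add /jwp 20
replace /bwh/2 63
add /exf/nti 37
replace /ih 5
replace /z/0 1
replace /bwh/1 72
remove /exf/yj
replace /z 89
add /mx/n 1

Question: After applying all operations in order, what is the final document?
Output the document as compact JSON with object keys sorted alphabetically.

Answer: {"bwh":[48,72,63],"exf":{"b":40,"nti":37,"o":80,"ovs":50},"ih":5,"jwp":20,"mx":{"ka":74,"n":1,"r":31,"t":92},"z":89}

Derivation:
After op 1 (replace /z/1 70): {"bwh":[33,18],"exf":{"o":80,"ovs":50,"xk":70,"yj":43},"mx":{"r":31,"t":26,"vct":60,"wym":22},"z":[65,70,87]}
After op 2 (add /exf/b 40): {"bwh":[33,18],"exf":{"b":40,"o":80,"ovs":50,"xk":70,"yj":43},"mx":{"r":31,"t":26,"vct":60,"wym":22},"z":[65,70,87]}
After op 3 (add /z/1 72): {"bwh":[33,18],"exf":{"b":40,"o":80,"ovs":50,"xk":70,"yj":43},"mx":{"r":31,"t":26,"vct":60,"wym":22},"z":[65,72,70,87]}
After op 4 (remove /mx/wym): {"bwh":[33,18],"exf":{"b":40,"o":80,"ovs":50,"xk":70,"yj":43},"mx":{"r":31,"t":26,"vct":60},"z":[65,72,70,87]}
After op 5 (remove /mx/vct): {"bwh":[33,18],"exf":{"b":40,"o":80,"ovs":50,"xk":70,"yj":43},"mx":{"r":31,"t":26},"z":[65,72,70,87]}
After op 6 (replace /z/3 37): {"bwh":[33,18],"exf":{"b":40,"o":80,"ovs":50,"xk":70,"yj":43},"mx":{"r":31,"t":26},"z":[65,72,70,37]}
After op 7 (remove /exf/xk): {"bwh":[33,18],"exf":{"b":40,"o":80,"ovs":50,"yj":43},"mx":{"r":31,"t":26},"z":[65,72,70,37]}
After op 8 (add /mx/ka 74): {"bwh":[33,18],"exf":{"b":40,"o":80,"ovs":50,"yj":43},"mx":{"ka":74,"r":31,"t":26},"z":[65,72,70,37]}
After op 9 (add /exf/u 84): {"bwh":[33,18],"exf":{"b":40,"o":80,"ovs":50,"u":84,"yj":43},"mx":{"ka":74,"r":31,"t":26},"z":[65,72,70,37]}
After op 10 (remove /exf/u): {"bwh":[33,18],"exf":{"b":40,"o":80,"ovs":50,"yj":43},"mx":{"ka":74,"r":31,"t":26},"z":[65,72,70,37]}
After op 11 (replace /z/1 61): {"bwh":[33,18],"exf":{"b":40,"o":80,"ovs":50,"yj":43},"mx":{"ka":74,"r":31,"t":26},"z":[65,61,70,37]}
After op 12 (replace /bwh/0 63): {"bwh":[63,18],"exf":{"b":40,"o":80,"ovs":50,"yj":43},"mx":{"ka":74,"r":31,"t":26},"z":[65,61,70,37]}
After op 13 (replace /mx/t 92): {"bwh":[63,18],"exf":{"b":40,"o":80,"ovs":50,"yj":43},"mx":{"ka":74,"r":31,"t":92},"z":[65,61,70,37]}
After op 14 (add /ih 66): {"bwh":[63,18],"exf":{"b":40,"o":80,"ovs":50,"yj":43},"ih":66,"mx":{"ka":74,"r":31,"t":92},"z":[65,61,70,37]}
After op 15 (replace /bwh/1 36): {"bwh":[63,36],"exf":{"b":40,"o":80,"ovs":50,"yj":43},"ih":66,"mx":{"ka":74,"r":31,"t":92},"z":[65,61,70,37]}
After op 16 (add /bwh/0 48): {"bwh":[48,63,36],"exf":{"b":40,"o":80,"ovs":50,"yj":43},"ih":66,"mx":{"ka":74,"r":31,"t":92},"z":[65,61,70,37]}
After op 17 (add /jwp 20): {"bwh":[48,63,36],"exf":{"b":40,"o":80,"ovs":50,"yj":43},"ih":66,"jwp":20,"mx":{"ka":74,"r":31,"t":92},"z":[65,61,70,37]}
After op 18 (replace /bwh/2 63): {"bwh":[48,63,63],"exf":{"b":40,"o":80,"ovs":50,"yj":43},"ih":66,"jwp":20,"mx":{"ka":74,"r":31,"t":92},"z":[65,61,70,37]}
After op 19 (add /exf/nti 37): {"bwh":[48,63,63],"exf":{"b":40,"nti":37,"o":80,"ovs":50,"yj":43},"ih":66,"jwp":20,"mx":{"ka":74,"r":31,"t":92},"z":[65,61,70,37]}
After op 20 (replace /ih 5): {"bwh":[48,63,63],"exf":{"b":40,"nti":37,"o":80,"ovs":50,"yj":43},"ih":5,"jwp":20,"mx":{"ka":74,"r":31,"t":92},"z":[65,61,70,37]}
After op 21 (replace /z/0 1): {"bwh":[48,63,63],"exf":{"b":40,"nti":37,"o":80,"ovs":50,"yj":43},"ih":5,"jwp":20,"mx":{"ka":74,"r":31,"t":92},"z":[1,61,70,37]}
After op 22 (replace /bwh/1 72): {"bwh":[48,72,63],"exf":{"b":40,"nti":37,"o":80,"ovs":50,"yj":43},"ih":5,"jwp":20,"mx":{"ka":74,"r":31,"t":92},"z":[1,61,70,37]}
After op 23 (remove /exf/yj): {"bwh":[48,72,63],"exf":{"b":40,"nti":37,"o":80,"ovs":50},"ih":5,"jwp":20,"mx":{"ka":74,"r":31,"t":92},"z":[1,61,70,37]}
After op 24 (replace /z 89): {"bwh":[48,72,63],"exf":{"b":40,"nti":37,"o":80,"ovs":50},"ih":5,"jwp":20,"mx":{"ka":74,"r":31,"t":92},"z":89}
After op 25 (add /mx/n 1): {"bwh":[48,72,63],"exf":{"b":40,"nti":37,"o":80,"ovs":50},"ih":5,"jwp":20,"mx":{"ka":74,"n":1,"r":31,"t":92},"z":89}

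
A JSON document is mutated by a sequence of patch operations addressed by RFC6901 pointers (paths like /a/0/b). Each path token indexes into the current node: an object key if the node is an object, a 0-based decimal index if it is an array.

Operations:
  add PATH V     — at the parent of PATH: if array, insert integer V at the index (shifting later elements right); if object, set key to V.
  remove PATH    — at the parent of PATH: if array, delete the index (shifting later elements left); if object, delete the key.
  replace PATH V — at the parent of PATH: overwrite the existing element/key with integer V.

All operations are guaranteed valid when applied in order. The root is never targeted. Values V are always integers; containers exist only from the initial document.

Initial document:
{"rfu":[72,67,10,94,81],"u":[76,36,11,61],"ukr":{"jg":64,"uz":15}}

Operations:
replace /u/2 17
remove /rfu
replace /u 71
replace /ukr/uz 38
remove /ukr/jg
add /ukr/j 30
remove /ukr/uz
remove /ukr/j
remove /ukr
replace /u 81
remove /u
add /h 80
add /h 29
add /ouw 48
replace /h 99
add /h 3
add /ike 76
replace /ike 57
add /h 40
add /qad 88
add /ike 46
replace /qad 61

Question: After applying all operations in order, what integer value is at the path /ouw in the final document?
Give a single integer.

After op 1 (replace /u/2 17): {"rfu":[72,67,10,94,81],"u":[76,36,17,61],"ukr":{"jg":64,"uz":15}}
After op 2 (remove /rfu): {"u":[76,36,17,61],"ukr":{"jg":64,"uz":15}}
After op 3 (replace /u 71): {"u":71,"ukr":{"jg":64,"uz":15}}
After op 4 (replace /ukr/uz 38): {"u":71,"ukr":{"jg":64,"uz":38}}
After op 5 (remove /ukr/jg): {"u":71,"ukr":{"uz":38}}
After op 6 (add /ukr/j 30): {"u":71,"ukr":{"j":30,"uz":38}}
After op 7 (remove /ukr/uz): {"u":71,"ukr":{"j":30}}
After op 8 (remove /ukr/j): {"u":71,"ukr":{}}
After op 9 (remove /ukr): {"u":71}
After op 10 (replace /u 81): {"u":81}
After op 11 (remove /u): {}
After op 12 (add /h 80): {"h":80}
After op 13 (add /h 29): {"h":29}
After op 14 (add /ouw 48): {"h":29,"ouw":48}
After op 15 (replace /h 99): {"h":99,"ouw":48}
After op 16 (add /h 3): {"h":3,"ouw":48}
After op 17 (add /ike 76): {"h":3,"ike":76,"ouw":48}
After op 18 (replace /ike 57): {"h":3,"ike":57,"ouw":48}
After op 19 (add /h 40): {"h":40,"ike":57,"ouw":48}
After op 20 (add /qad 88): {"h":40,"ike":57,"ouw":48,"qad":88}
After op 21 (add /ike 46): {"h":40,"ike":46,"ouw":48,"qad":88}
After op 22 (replace /qad 61): {"h":40,"ike":46,"ouw":48,"qad":61}
Value at /ouw: 48

Answer: 48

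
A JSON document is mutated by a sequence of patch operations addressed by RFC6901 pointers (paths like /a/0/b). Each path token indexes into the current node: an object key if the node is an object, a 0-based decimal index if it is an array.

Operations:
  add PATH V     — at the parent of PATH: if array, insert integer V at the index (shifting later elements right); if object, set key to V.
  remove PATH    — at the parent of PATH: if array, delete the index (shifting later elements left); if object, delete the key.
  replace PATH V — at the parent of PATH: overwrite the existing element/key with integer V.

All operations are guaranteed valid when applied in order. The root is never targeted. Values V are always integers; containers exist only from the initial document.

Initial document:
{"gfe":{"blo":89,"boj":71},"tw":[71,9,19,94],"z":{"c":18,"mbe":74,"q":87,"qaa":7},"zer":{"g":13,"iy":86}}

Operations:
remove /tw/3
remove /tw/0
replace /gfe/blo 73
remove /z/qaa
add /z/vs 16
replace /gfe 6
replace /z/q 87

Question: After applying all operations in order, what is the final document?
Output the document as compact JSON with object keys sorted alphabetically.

After op 1 (remove /tw/3): {"gfe":{"blo":89,"boj":71},"tw":[71,9,19],"z":{"c":18,"mbe":74,"q":87,"qaa":7},"zer":{"g":13,"iy":86}}
After op 2 (remove /tw/0): {"gfe":{"blo":89,"boj":71},"tw":[9,19],"z":{"c":18,"mbe":74,"q":87,"qaa":7},"zer":{"g":13,"iy":86}}
After op 3 (replace /gfe/blo 73): {"gfe":{"blo":73,"boj":71},"tw":[9,19],"z":{"c":18,"mbe":74,"q":87,"qaa":7},"zer":{"g":13,"iy":86}}
After op 4 (remove /z/qaa): {"gfe":{"blo":73,"boj":71},"tw":[9,19],"z":{"c":18,"mbe":74,"q":87},"zer":{"g":13,"iy":86}}
After op 5 (add /z/vs 16): {"gfe":{"blo":73,"boj":71},"tw":[9,19],"z":{"c":18,"mbe":74,"q":87,"vs":16},"zer":{"g":13,"iy":86}}
After op 6 (replace /gfe 6): {"gfe":6,"tw":[9,19],"z":{"c":18,"mbe":74,"q":87,"vs":16},"zer":{"g":13,"iy":86}}
After op 7 (replace /z/q 87): {"gfe":6,"tw":[9,19],"z":{"c":18,"mbe":74,"q":87,"vs":16},"zer":{"g":13,"iy":86}}

Answer: {"gfe":6,"tw":[9,19],"z":{"c":18,"mbe":74,"q":87,"vs":16},"zer":{"g":13,"iy":86}}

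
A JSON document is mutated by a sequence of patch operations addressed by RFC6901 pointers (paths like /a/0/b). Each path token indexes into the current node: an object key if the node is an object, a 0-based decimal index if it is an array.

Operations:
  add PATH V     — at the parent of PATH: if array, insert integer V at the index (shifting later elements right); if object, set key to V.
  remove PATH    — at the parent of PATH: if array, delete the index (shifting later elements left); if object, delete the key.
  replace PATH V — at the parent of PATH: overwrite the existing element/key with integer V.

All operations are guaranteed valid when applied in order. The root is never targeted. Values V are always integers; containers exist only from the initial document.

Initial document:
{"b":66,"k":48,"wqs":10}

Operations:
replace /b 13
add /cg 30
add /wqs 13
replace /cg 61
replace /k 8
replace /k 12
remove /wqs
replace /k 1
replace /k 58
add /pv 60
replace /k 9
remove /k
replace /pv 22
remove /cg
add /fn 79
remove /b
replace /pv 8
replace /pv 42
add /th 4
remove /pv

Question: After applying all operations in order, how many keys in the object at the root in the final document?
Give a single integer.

After op 1 (replace /b 13): {"b":13,"k":48,"wqs":10}
After op 2 (add /cg 30): {"b":13,"cg":30,"k":48,"wqs":10}
After op 3 (add /wqs 13): {"b":13,"cg":30,"k":48,"wqs":13}
After op 4 (replace /cg 61): {"b":13,"cg":61,"k":48,"wqs":13}
After op 5 (replace /k 8): {"b":13,"cg":61,"k":8,"wqs":13}
After op 6 (replace /k 12): {"b":13,"cg":61,"k":12,"wqs":13}
After op 7 (remove /wqs): {"b":13,"cg":61,"k":12}
After op 8 (replace /k 1): {"b":13,"cg":61,"k":1}
After op 9 (replace /k 58): {"b":13,"cg":61,"k":58}
After op 10 (add /pv 60): {"b":13,"cg":61,"k":58,"pv":60}
After op 11 (replace /k 9): {"b":13,"cg":61,"k":9,"pv":60}
After op 12 (remove /k): {"b":13,"cg":61,"pv":60}
After op 13 (replace /pv 22): {"b":13,"cg":61,"pv":22}
After op 14 (remove /cg): {"b":13,"pv":22}
After op 15 (add /fn 79): {"b":13,"fn":79,"pv":22}
After op 16 (remove /b): {"fn":79,"pv":22}
After op 17 (replace /pv 8): {"fn":79,"pv":8}
After op 18 (replace /pv 42): {"fn":79,"pv":42}
After op 19 (add /th 4): {"fn":79,"pv":42,"th":4}
After op 20 (remove /pv): {"fn":79,"th":4}
Size at the root: 2

Answer: 2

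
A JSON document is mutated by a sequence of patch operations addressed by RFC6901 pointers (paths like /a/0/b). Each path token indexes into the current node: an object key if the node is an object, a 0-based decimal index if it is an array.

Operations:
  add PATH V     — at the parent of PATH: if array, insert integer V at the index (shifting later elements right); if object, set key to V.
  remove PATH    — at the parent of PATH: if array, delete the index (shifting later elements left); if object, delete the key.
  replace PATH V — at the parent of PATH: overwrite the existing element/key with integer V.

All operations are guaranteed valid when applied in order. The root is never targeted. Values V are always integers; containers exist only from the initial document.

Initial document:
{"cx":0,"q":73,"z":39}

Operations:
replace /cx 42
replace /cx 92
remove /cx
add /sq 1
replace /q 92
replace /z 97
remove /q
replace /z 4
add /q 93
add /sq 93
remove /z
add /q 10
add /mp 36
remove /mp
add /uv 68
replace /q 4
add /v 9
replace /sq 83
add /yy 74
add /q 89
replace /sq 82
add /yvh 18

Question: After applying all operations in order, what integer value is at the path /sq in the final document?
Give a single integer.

After op 1 (replace /cx 42): {"cx":42,"q":73,"z":39}
After op 2 (replace /cx 92): {"cx":92,"q":73,"z":39}
After op 3 (remove /cx): {"q":73,"z":39}
After op 4 (add /sq 1): {"q":73,"sq":1,"z":39}
After op 5 (replace /q 92): {"q":92,"sq":1,"z":39}
After op 6 (replace /z 97): {"q":92,"sq":1,"z":97}
After op 7 (remove /q): {"sq":1,"z":97}
After op 8 (replace /z 4): {"sq":1,"z":4}
After op 9 (add /q 93): {"q":93,"sq":1,"z":4}
After op 10 (add /sq 93): {"q":93,"sq":93,"z":4}
After op 11 (remove /z): {"q":93,"sq":93}
After op 12 (add /q 10): {"q":10,"sq":93}
After op 13 (add /mp 36): {"mp":36,"q":10,"sq":93}
After op 14 (remove /mp): {"q":10,"sq":93}
After op 15 (add /uv 68): {"q":10,"sq":93,"uv":68}
After op 16 (replace /q 4): {"q":4,"sq":93,"uv":68}
After op 17 (add /v 9): {"q":4,"sq":93,"uv":68,"v":9}
After op 18 (replace /sq 83): {"q":4,"sq":83,"uv":68,"v":9}
After op 19 (add /yy 74): {"q":4,"sq":83,"uv":68,"v":9,"yy":74}
After op 20 (add /q 89): {"q":89,"sq":83,"uv":68,"v":9,"yy":74}
After op 21 (replace /sq 82): {"q":89,"sq":82,"uv":68,"v":9,"yy":74}
After op 22 (add /yvh 18): {"q":89,"sq":82,"uv":68,"v":9,"yvh":18,"yy":74}
Value at /sq: 82

Answer: 82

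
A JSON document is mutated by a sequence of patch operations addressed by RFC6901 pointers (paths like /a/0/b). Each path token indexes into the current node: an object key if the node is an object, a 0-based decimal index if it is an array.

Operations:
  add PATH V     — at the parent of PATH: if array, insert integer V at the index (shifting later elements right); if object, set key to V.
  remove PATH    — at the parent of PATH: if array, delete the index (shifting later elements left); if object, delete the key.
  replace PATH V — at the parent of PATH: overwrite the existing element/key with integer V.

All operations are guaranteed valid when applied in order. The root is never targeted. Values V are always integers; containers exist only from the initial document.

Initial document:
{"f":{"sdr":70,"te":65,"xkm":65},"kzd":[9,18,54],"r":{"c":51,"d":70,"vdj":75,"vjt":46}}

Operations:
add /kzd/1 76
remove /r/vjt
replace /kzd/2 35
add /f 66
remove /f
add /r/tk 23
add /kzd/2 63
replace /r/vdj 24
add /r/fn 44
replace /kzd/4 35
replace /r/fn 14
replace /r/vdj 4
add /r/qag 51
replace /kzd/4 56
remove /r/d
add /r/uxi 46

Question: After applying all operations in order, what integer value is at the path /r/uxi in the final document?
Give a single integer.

Answer: 46

Derivation:
After op 1 (add /kzd/1 76): {"f":{"sdr":70,"te":65,"xkm":65},"kzd":[9,76,18,54],"r":{"c":51,"d":70,"vdj":75,"vjt":46}}
After op 2 (remove /r/vjt): {"f":{"sdr":70,"te":65,"xkm":65},"kzd":[9,76,18,54],"r":{"c":51,"d":70,"vdj":75}}
After op 3 (replace /kzd/2 35): {"f":{"sdr":70,"te":65,"xkm":65},"kzd":[9,76,35,54],"r":{"c":51,"d":70,"vdj":75}}
After op 4 (add /f 66): {"f":66,"kzd":[9,76,35,54],"r":{"c":51,"d":70,"vdj":75}}
After op 5 (remove /f): {"kzd":[9,76,35,54],"r":{"c":51,"d":70,"vdj":75}}
After op 6 (add /r/tk 23): {"kzd":[9,76,35,54],"r":{"c":51,"d":70,"tk":23,"vdj":75}}
After op 7 (add /kzd/2 63): {"kzd":[9,76,63,35,54],"r":{"c":51,"d":70,"tk":23,"vdj":75}}
After op 8 (replace /r/vdj 24): {"kzd":[9,76,63,35,54],"r":{"c":51,"d":70,"tk":23,"vdj":24}}
After op 9 (add /r/fn 44): {"kzd":[9,76,63,35,54],"r":{"c":51,"d":70,"fn":44,"tk":23,"vdj":24}}
After op 10 (replace /kzd/4 35): {"kzd":[9,76,63,35,35],"r":{"c":51,"d":70,"fn":44,"tk":23,"vdj":24}}
After op 11 (replace /r/fn 14): {"kzd":[9,76,63,35,35],"r":{"c":51,"d":70,"fn":14,"tk":23,"vdj":24}}
After op 12 (replace /r/vdj 4): {"kzd":[9,76,63,35,35],"r":{"c":51,"d":70,"fn":14,"tk":23,"vdj":4}}
After op 13 (add /r/qag 51): {"kzd":[9,76,63,35,35],"r":{"c":51,"d":70,"fn":14,"qag":51,"tk":23,"vdj":4}}
After op 14 (replace /kzd/4 56): {"kzd":[9,76,63,35,56],"r":{"c":51,"d":70,"fn":14,"qag":51,"tk":23,"vdj":4}}
After op 15 (remove /r/d): {"kzd":[9,76,63,35,56],"r":{"c":51,"fn":14,"qag":51,"tk":23,"vdj":4}}
After op 16 (add /r/uxi 46): {"kzd":[9,76,63,35,56],"r":{"c":51,"fn":14,"qag":51,"tk":23,"uxi":46,"vdj":4}}
Value at /r/uxi: 46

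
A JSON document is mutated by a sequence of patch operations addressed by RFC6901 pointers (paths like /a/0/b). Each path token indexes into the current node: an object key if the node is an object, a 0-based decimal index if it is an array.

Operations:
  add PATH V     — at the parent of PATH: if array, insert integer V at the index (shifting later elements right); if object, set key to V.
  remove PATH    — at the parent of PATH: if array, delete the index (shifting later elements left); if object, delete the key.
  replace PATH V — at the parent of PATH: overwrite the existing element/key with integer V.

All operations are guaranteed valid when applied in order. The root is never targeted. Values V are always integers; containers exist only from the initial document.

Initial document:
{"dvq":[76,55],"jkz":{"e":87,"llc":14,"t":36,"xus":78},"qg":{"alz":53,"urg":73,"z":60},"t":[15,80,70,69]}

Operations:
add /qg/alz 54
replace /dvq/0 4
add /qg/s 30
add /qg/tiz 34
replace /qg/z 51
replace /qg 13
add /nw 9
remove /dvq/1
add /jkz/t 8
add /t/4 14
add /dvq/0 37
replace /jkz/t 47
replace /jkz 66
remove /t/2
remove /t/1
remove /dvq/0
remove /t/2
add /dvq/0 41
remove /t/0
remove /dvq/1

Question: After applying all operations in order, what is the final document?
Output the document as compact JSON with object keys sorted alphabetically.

After op 1 (add /qg/alz 54): {"dvq":[76,55],"jkz":{"e":87,"llc":14,"t":36,"xus":78},"qg":{"alz":54,"urg":73,"z":60},"t":[15,80,70,69]}
After op 2 (replace /dvq/0 4): {"dvq":[4,55],"jkz":{"e":87,"llc":14,"t":36,"xus":78},"qg":{"alz":54,"urg":73,"z":60},"t":[15,80,70,69]}
After op 3 (add /qg/s 30): {"dvq":[4,55],"jkz":{"e":87,"llc":14,"t":36,"xus":78},"qg":{"alz":54,"s":30,"urg":73,"z":60},"t":[15,80,70,69]}
After op 4 (add /qg/tiz 34): {"dvq":[4,55],"jkz":{"e":87,"llc":14,"t":36,"xus":78},"qg":{"alz":54,"s":30,"tiz":34,"urg":73,"z":60},"t":[15,80,70,69]}
After op 5 (replace /qg/z 51): {"dvq":[4,55],"jkz":{"e":87,"llc":14,"t":36,"xus":78},"qg":{"alz":54,"s":30,"tiz":34,"urg":73,"z":51},"t":[15,80,70,69]}
After op 6 (replace /qg 13): {"dvq":[4,55],"jkz":{"e":87,"llc":14,"t":36,"xus":78},"qg":13,"t":[15,80,70,69]}
After op 7 (add /nw 9): {"dvq":[4,55],"jkz":{"e":87,"llc":14,"t":36,"xus":78},"nw":9,"qg":13,"t":[15,80,70,69]}
After op 8 (remove /dvq/1): {"dvq":[4],"jkz":{"e":87,"llc":14,"t":36,"xus":78},"nw":9,"qg":13,"t":[15,80,70,69]}
After op 9 (add /jkz/t 8): {"dvq":[4],"jkz":{"e":87,"llc":14,"t":8,"xus":78},"nw":9,"qg":13,"t":[15,80,70,69]}
After op 10 (add /t/4 14): {"dvq":[4],"jkz":{"e":87,"llc":14,"t":8,"xus":78},"nw":9,"qg":13,"t":[15,80,70,69,14]}
After op 11 (add /dvq/0 37): {"dvq":[37,4],"jkz":{"e":87,"llc":14,"t":8,"xus":78},"nw":9,"qg":13,"t":[15,80,70,69,14]}
After op 12 (replace /jkz/t 47): {"dvq":[37,4],"jkz":{"e":87,"llc":14,"t":47,"xus":78},"nw":9,"qg":13,"t":[15,80,70,69,14]}
After op 13 (replace /jkz 66): {"dvq":[37,4],"jkz":66,"nw":9,"qg":13,"t":[15,80,70,69,14]}
After op 14 (remove /t/2): {"dvq":[37,4],"jkz":66,"nw":9,"qg":13,"t":[15,80,69,14]}
After op 15 (remove /t/1): {"dvq":[37,4],"jkz":66,"nw":9,"qg":13,"t":[15,69,14]}
After op 16 (remove /dvq/0): {"dvq":[4],"jkz":66,"nw":9,"qg":13,"t":[15,69,14]}
After op 17 (remove /t/2): {"dvq":[4],"jkz":66,"nw":9,"qg":13,"t":[15,69]}
After op 18 (add /dvq/0 41): {"dvq":[41,4],"jkz":66,"nw":9,"qg":13,"t":[15,69]}
After op 19 (remove /t/0): {"dvq":[41,4],"jkz":66,"nw":9,"qg":13,"t":[69]}
After op 20 (remove /dvq/1): {"dvq":[41],"jkz":66,"nw":9,"qg":13,"t":[69]}

Answer: {"dvq":[41],"jkz":66,"nw":9,"qg":13,"t":[69]}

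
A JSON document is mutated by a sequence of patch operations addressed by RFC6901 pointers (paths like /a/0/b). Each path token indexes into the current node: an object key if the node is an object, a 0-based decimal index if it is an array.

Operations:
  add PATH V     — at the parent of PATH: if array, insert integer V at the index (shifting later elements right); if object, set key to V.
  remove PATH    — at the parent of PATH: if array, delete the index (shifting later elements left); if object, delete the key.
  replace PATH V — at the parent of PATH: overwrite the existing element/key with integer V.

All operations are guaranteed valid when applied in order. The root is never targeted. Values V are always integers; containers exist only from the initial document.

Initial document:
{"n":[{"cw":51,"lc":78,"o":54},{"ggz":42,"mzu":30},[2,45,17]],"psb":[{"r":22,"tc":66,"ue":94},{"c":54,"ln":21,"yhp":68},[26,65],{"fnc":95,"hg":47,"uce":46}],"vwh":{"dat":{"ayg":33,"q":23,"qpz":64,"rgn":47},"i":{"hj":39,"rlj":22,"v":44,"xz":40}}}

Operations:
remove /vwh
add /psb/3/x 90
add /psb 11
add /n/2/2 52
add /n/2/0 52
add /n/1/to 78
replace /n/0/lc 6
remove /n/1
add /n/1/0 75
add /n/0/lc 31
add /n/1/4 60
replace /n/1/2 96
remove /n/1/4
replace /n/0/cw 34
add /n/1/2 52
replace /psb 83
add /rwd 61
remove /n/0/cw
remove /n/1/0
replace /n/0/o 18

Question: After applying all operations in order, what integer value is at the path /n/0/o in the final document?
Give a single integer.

Answer: 18

Derivation:
After op 1 (remove /vwh): {"n":[{"cw":51,"lc":78,"o":54},{"ggz":42,"mzu":30},[2,45,17]],"psb":[{"r":22,"tc":66,"ue":94},{"c":54,"ln":21,"yhp":68},[26,65],{"fnc":95,"hg":47,"uce":46}]}
After op 2 (add /psb/3/x 90): {"n":[{"cw":51,"lc":78,"o":54},{"ggz":42,"mzu":30},[2,45,17]],"psb":[{"r":22,"tc":66,"ue":94},{"c":54,"ln":21,"yhp":68},[26,65],{"fnc":95,"hg":47,"uce":46,"x":90}]}
After op 3 (add /psb 11): {"n":[{"cw":51,"lc":78,"o":54},{"ggz":42,"mzu":30},[2,45,17]],"psb":11}
After op 4 (add /n/2/2 52): {"n":[{"cw":51,"lc":78,"o":54},{"ggz":42,"mzu":30},[2,45,52,17]],"psb":11}
After op 5 (add /n/2/0 52): {"n":[{"cw":51,"lc":78,"o":54},{"ggz":42,"mzu":30},[52,2,45,52,17]],"psb":11}
After op 6 (add /n/1/to 78): {"n":[{"cw":51,"lc":78,"o":54},{"ggz":42,"mzu":30,"to":78},[52,2,45,52,17]],"psb":11}
After op 7 (replace /n/0/lc 6): {"n":[{"cw":51,"lc":6,"o":54},{"ggz":42,"mzu":30,"to":78},[52,2,45,52,17]],"psb":11}
After op 8 (remove /n/1): {"n":[{"cw":51,"lc":6,"o":54},[52,2,45,52,17]],"psb":11}
After op 9 (add /n/1/0 75): {"n":[{"cw":51,"lc":6,"o":54},[75,52,2,45,52,17]],"psb":11}
After op 10 (add /n/0/lc 31): {"n":[{"cw":51,"lc":31,"o":54},[75,52,2,45,52,17]],"psb":11}
After op 11 (add /n/1/4 60): {"n":[{"cw":51,"lc":31,"o":54},[75,52,2,45,60,52,17]],"psb":11}
After op 12 (replace /n/1/2 96): {"n":[{"cw":51,"lc":31,"o":54},[75,52,96,45,60,52,17]],"psb":11}
After op 13 (remove /n/1/4): {"n":[{"cw":51,"lc":31,"o":54},[75,52,96,45,52,17]],"psb":11}
After op 14 (replace /n/0/cw 34): {"n":[{"cw":34,"lc":31,"o":54},[75,52,96,45,52,17]],"psb":11}
After op 15 (add /n/1/2 52): {"n":[{"cw":34,"lc":31,"o":54},[75,52,52,96,45,52,17]],"psb":11}
After op 16 (replace /psb 83): {"n":[{"cw":34,"lc":31,"o":54},[75,52,52,96,45,52,17]],"psb":83}
After op 17 (add /rwd 61): {"n":[{"cw":34,"lc":31,"o":54},[75,52,52,96,45,52,17]],"psb":83,"rwd":61}
After op 18 (remove /n/0/cw): {"n":[{"lc":31,"o":54},[75,52,52,96,45,52,17]],"psb":83,"rwd":61}
After op 19 (remove /n/1/0): {"n":[{"lc":31,"o":54},[52,52,96,45,52,17]],"psb":83,"rwd":61}
After op 20 (replace /n/0/o 18): {"n":[{"lc":31,"o":18},[52,52,96,45,52,17]],"psb":83,"rwd":61}
Value at /n/0/o: 18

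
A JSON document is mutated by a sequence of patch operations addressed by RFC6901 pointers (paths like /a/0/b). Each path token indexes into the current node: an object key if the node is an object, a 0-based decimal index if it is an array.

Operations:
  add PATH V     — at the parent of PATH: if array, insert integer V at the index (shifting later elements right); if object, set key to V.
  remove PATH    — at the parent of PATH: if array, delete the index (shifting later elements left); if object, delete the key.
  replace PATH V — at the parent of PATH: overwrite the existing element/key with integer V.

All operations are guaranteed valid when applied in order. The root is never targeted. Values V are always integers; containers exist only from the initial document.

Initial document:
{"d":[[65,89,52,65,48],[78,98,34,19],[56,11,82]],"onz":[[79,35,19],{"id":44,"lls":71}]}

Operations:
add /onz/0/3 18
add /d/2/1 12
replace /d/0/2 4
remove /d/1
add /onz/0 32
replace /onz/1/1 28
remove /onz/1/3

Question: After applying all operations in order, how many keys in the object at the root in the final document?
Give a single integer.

After op 1 (add /onz/0/3 18): {"d":[[65,89,52,65,48],[78,98,34,19],[56,11,82]],"onz":[[79,35,19,18],{"id":44,"lls":71}]}
After op 2 (add /d/2/1 12): {"d":[[65,89,52,65,48],[78,98,34,19],[56,12,11,82]],"onz":[[79,35,19,18],{"id":44,"lls":71}]}
After op 3 (replace /d/0/2 4): {"d":[[65,89,4,65,48],[78,98,34,19],[56,12,11,82]],"onz":[[79,35,19,18],{"id":44,"lls":71}]}
After op 4 (remove /d/1): {"d":[[65,89,4,65,48],[56,12,11,82]],"onz":[[79,35,19,18],{"id":44,"lls":71}]}
After op 5 (add /onz/0 32): {"d":[[65,89,4,65,48],[56,12,11,82]],"onz":[32,[79,35,19,18],{"id":44,"lls":71}]}
After op 6 (replace /onz/1/1 28): {"d":[[65,89,4,65,48],[56,12,11,82]],"onz":[32,[79,28,19,18],{"id":44,"lls":71}]}
After op 7 (remove /onz/1/3): {"d":[[65,89,4,65,48],[56,12,11,82]],"onz":[32,[79,28,19],{"id":44,"lls":71}]}
Size at the root: 2

Answer: 2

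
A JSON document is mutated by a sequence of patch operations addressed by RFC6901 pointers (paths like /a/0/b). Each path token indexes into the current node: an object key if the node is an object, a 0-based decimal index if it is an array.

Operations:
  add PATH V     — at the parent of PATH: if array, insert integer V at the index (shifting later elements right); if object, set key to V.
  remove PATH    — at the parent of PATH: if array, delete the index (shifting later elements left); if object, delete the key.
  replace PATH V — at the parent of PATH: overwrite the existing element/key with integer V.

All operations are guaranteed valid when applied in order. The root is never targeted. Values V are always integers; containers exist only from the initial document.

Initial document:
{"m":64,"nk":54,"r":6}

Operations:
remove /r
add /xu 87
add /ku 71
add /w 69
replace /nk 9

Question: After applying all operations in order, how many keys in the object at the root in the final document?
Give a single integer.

After op 1 (remove /r): {"m":64,"nk":54}
After op 2 (add /xu 87): {"m":64,"nk":54,"xu":87}
After op 3 (add /ku 71): {"ku":71,"m":64,"nk":54,"xu":87}
After op 4 (add /w 69): {"ku":71,"m":64,"nk":54,"w":69,"xu":87}
After op 5 (replace /nk 9): {"ku":71,"m":64,"nk":9,"w":69,"xu":87}
Size at the root: 5

Answer: 5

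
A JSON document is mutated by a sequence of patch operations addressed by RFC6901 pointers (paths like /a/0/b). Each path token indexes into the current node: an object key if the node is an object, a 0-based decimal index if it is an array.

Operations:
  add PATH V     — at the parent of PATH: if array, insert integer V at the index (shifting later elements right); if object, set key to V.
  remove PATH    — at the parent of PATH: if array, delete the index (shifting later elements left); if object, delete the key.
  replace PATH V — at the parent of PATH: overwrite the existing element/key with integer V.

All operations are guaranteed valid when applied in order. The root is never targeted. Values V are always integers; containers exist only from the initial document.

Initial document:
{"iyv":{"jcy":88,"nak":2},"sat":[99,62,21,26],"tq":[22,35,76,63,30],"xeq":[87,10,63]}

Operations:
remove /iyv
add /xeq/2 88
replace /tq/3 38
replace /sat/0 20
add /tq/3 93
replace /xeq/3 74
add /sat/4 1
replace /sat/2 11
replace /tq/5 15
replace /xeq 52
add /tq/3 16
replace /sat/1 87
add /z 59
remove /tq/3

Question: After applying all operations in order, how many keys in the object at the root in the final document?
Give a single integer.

Answer: 4

Derivation:
After op 1 (remove /iyv): {"sat":[99,62,21,26],"tq":[22,35,76,63,30],"xeq":[87,10,63]}
After op 2 (add /xeq/2 88): {"sat":[99,62,21,26],"tq":[22,35,76,63,30],"xeq":[87,10,88,63]}
After op 3 (replace /tq/3 38): {"sat":[99,62,21,26],"tq":[22,35,76,38,30],"xeq":[87,10,88,63]}
After op 4 (replace /sat/0 20): {"sat":[20,62,21,26],"tq":[22,35,76,38,30],"xeq":[87,10,88,63]}
After op 5 (add /tq/3 93): {"sat":[20,62,21,26],"tq":[22,35,76,93,38,30],"xeq":[87,10,88,63]}
After op 6 (replace /xeq/3 74): {"sat":[20,62,21,26],"tq":[22,35,76,93,38,30],"xeq":[87,10,88,74]}
After op 7 (add /sat/4 1): {"sat":[20,62,21,26,1],"tq":[22,35,76,93,38,30],"xeq":[87,10,88,74]}
After op 8 (replace /sat/2 11): {"sat":[20,62,11,26,1],"tq":[22,35,76,93,38,30],"xeq":[87,10,88,74]}
After op 9 (replace /tq/5 15): {"sat":[20,62,11,26,1],"tq":[22,35,76,93,38,15],"xeq":[87,10,88,74]}
After op 10 (replace /xeq 52): {"sat":[20,62,11,26,1],"tq":[22,35,76,93,38,15],"xeq":52}
After op 11 (add /tq/3 16): {"sat":[20,62,11,26,1],"tq":[22,35,76,16,93,38,15],"xeq":52}
After op 12 (replace /sat/1 87): {"sat":[20,87,11,26,1],"tq":[22,35,76,16,93,38,15],"xeq":52}
After op 13 (add /z 59): {"sat":[20,87,11,26,1],"tq":[22,35,76,16,93,38,15],"xeq":52,"z":59}
After op 14 (remove /tq/3): {"sat":[20,87,11,26,1],"tq":[22,35,76,93,38,15],"xeq":52,"z":59}
Size at the root: 4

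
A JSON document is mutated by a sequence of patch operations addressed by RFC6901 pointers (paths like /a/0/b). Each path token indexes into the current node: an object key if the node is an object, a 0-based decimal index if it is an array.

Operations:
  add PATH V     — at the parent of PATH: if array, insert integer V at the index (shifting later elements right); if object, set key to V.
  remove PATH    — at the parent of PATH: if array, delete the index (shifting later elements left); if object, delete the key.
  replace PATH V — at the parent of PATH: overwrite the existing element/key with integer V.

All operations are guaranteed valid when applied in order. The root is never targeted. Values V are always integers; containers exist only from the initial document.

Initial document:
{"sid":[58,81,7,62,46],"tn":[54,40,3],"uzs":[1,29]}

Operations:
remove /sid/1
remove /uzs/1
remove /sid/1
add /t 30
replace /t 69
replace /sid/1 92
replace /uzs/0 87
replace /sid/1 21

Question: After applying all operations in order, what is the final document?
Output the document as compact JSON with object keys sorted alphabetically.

Answer: {"sid":[58,21,46],"t":69,"tn":[54,40,3],"uzs":[87]}

Derivation:
After op 1 (remove /sid/1): {"sid":[58,7,62,46],"tn":[54,40,3],"uzs":[1,29]}
After op 2 (remove /uzs/1): {"sid":[58,7,62,46],"tn":[54,40,3],"uzs":[1]}
After op 3 (remove /sid/1): {"sid":[58,62,46],"tn":[54,40,3],"uzs":[1]}
After op 4 (add /t 30): {"sid":[58,62,46],"t":30,"tn":[54,40,3],"uzs":[1]}
After op 5 (replace /t 69): {"sid":[58,62,46],"t":69,"tn":[54,40,3],"uzs":[1]}
After op 6 (replace /sid/1 92): {"sid":[58,92,46],"t":69,"tn":[54,40,3],"uzs":[1]}
After op 7 (replace /uzs/0 87): {"sid":[58,92,46],"t":69,"tn":[54,40,3],"uzs":[87]}
After op 8 (replace /sid/1 21): {"sid":[58,21,46],"t":69,"tn":[54,40,3],"uzs":[87]}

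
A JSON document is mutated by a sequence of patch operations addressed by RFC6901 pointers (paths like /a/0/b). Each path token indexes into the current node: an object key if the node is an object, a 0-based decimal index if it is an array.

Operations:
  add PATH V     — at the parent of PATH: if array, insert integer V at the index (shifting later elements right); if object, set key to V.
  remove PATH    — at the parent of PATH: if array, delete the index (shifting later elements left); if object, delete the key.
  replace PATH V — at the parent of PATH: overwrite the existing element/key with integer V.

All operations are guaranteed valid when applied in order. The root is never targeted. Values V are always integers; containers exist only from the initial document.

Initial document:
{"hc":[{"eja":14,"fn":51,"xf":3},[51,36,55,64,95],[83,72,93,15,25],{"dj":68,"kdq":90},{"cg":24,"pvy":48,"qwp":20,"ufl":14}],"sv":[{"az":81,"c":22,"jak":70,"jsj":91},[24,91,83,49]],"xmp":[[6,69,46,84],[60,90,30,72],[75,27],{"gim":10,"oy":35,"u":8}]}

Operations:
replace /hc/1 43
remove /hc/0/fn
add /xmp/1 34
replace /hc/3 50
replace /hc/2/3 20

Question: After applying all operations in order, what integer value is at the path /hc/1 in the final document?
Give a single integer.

Answer: 43

Derivation:
After op 1 (replace /hc/1 43): {"hc":[{"eja":14,"fn":51,"xf":3},43,[83,72,93,15,25],{"dj":68,"kdq":90},{"cg":24,"pvy":48,"qwp":20,"ufl":14}],"sv":[{"az":81,"c":22,"jak":70,"jsj":91},[24,91,83,49]],"xmp":[[6,69,46,84],[60,90,30,72],[75,27],{"gim":10,"oy":35,"u":8}]}
After op 2 (remove /hc/0/fn): {"hc":[{"eja":14,"xf":3},43,[83,72,93,15,25],{"dj":68,"kdq":90},{"cg":24,"pvy":48,"qwp":20,"ufl":14}],"sv":[{"az":81,"c":22,"jak":70,"jsj":91},[24,91,83,49]],"xmp":[[6,69,46,84],[60,90,30,72],[75,27],{"gim":10,"oy":35,"u":8}]}
After op 3 (add /xmp/1 34): {"hc":[{"eja":14,"xf":3},43,[83,72,93,15,25],{"dj":68,"kdq":90},{"cg":24,"pvy":48,"qwp":20,"ufl":14}],"sv":[{"az":81,"c":22,"jak":70,"jsj":91},[24,91,83,49]],"xmp":[[6,69,46,84],34,[60,90,30,72],[75,27],{"gim":10,"oy":35,"u":8}]}
After op 4 (replace /hc/3 50): {"hc":[{"eja":14,"xf":3},43,[83,72,93,15,25],50,{"cg":24,"pvy":48,"qwp":20,"ufl":14}],"sv":[{"az":81,"c":22,"jak":70,"jsj":91},[24,91,83,49]],"xmp":[[6,69,46,84],34,[60,90,30,72],[75,27],{"gim":10,"oy":35,"u":8}]}
After op 5 (replace /hc/2/3 20): {"hc":[{"eja":14,"xf":3},43,[83,72,93,20,25],50,{"cg":24,"pvy":48,"qwp":20,"ufl":14}],"sv":[{"az":81,"c":22,"jak":70,"jsj":91},[24,91,83,49]],"xmp":[[6,69,46,84],34,[60,90,30,72],[75,27],{"gim":10,"oy":35,"u":8}]}
Value at /hc/1: 43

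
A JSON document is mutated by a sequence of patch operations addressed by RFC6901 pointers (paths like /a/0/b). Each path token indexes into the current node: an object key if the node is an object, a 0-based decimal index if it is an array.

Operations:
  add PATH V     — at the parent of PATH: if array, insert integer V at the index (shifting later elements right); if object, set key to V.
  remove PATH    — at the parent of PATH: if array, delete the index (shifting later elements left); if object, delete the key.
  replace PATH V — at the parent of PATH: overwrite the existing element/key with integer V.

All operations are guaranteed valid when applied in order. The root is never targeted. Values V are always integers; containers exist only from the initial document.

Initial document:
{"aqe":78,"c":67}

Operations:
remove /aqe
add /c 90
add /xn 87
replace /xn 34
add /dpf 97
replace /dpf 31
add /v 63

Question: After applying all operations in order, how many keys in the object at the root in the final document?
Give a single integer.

Answer: 4

Derivation:
After op 1 (remove /aqe): {"c":67}
After op 2 (add /c 90): {"c":90}
After op 3 (add /xn 87): {"c":90,"xn":87}
After op 4 (replace /xn 34): {"c":90,"xn":34}
After op 5 (add /dpf 97): {"c":90,"dpf":97,"xn":34}
After op 6 (replace /dpf 31): {"c":90,"dpf":31,"xn":34}
After op 7 (add /v 63): {"c":90,"dpf":31,"v":63,"xn":34}
Size at the root: 4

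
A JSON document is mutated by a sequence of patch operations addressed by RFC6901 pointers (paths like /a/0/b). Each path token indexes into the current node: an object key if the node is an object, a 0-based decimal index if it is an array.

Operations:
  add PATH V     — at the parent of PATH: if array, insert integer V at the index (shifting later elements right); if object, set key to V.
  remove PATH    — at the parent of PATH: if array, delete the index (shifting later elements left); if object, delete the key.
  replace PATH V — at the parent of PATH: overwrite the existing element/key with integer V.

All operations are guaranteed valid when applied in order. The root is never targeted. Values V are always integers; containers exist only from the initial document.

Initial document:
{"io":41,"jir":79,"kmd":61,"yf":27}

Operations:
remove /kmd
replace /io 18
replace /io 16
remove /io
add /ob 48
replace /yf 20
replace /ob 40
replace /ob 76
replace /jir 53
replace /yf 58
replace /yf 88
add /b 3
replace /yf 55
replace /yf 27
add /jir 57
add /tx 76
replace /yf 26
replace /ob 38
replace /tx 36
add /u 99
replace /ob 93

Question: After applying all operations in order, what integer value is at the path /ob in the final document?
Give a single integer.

Answer: 93

Derivation:
After op 1 (remove /kmd): {"io":41,"jir":79,"yf":27}
After op 2 (replace /io 18): {"io":18,"jir":79,"yf":27}
After op 3 (replace /io 16): {"io":16,"jir":79,"yf":27}
After op 4 (remove /io): {"jir":79,"yf":27}
After op 5 (add /ob 48): {"jir":79,"ob":48,"yf":27}
After op 6 (replace /yf 20): {"jir":79,"ob":48,"yf":20}
After op 7 (replace /ob 40): {"jir":79,"ob":40,"yf":20}
After op 8 (replace /ob 76): {"jir":79,"ob":76,"yf":20}
After op 9 (replace /jir 53): {"jir":53,"ob":76,"yf":20}
After op 10 (replace /yf 58): {"jir":53,"ob":76,"yf":58}
After op 11 (replace /yf 88): {"jir":53,"ob":76,"yf":88}
After op 12 (add /b 3): {"b":3,"jir":53,"ob":76,"yf":88}
After op 13 (replace /yf 55): {"b":3,"jir":53,"ob":76,"yf":55}
After op 14 (replace /yf 27): {"b":3,"jir":53,"ob":76,"yf":27}
After op 15 (add /jir 57): {"b":3,"jir":57,"ob":76,"yf":27}
After op 16 (add /tx 76): {"b":3,"jir":57,"ob":76,"tx":76,"yf":27}
After op 17 (replace /yf 26): {"b":3,"jir":57,"ob":76,"tx":76,"yf":26}
After op 18 (replace /ob 38): {"b":3,"jir":57,"ob":38,"tx":76,"yf":26}
After op 19 (replace /tx 36): {"b":3,"jir":57,"ob":38,"tx":36,"yf":26}
After op 20 (add /u 99): {"b":3,"jir":57,"ob":38,"tx":36,"u":99,"yf":26}
After op 21 (replace /ob 93): {"b":3,"jir":57,"ob":93,"tx":36,"u":99,"yf":26}
Value at /ob: 93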